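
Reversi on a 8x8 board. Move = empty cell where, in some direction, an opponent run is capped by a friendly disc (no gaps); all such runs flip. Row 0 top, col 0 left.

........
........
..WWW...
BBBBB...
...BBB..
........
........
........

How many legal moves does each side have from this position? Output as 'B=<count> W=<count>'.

-- B to move --
(1,1): flips 1 -> legal
(1,2): flips 2 -> legal
(1,3): flips 2 -> legal
(1,4): flips 2 -> legal
(1,5): flips 1 -> legal
(2,1): no bracket -> illegal
(2,5): no bracket -> illegal
(3,5): no bracket -> illegal
B mobility = 5
-- W to move --
(2,0): no bracket -> illegal
(2,1): no bracket -> illegal
(2,5): no bracket -> illegal
(3,5): no bracket -> illegal
(3,6): no bracket -> illegal
(4,0): flips 1 -> legal
(4,1): flips 1 -> legal
(4,2): flips 2 -> legal
(4,6): no bracket -> illegal
(5,2): no bracket -> illegal
(5,3): flips 2 -> legal
(5,4): flips 2 -> legal
(5,5): flips 2 -> legal
(5,6): flips 2 -> legal
W mobility = 7

Answer: B=5 W=7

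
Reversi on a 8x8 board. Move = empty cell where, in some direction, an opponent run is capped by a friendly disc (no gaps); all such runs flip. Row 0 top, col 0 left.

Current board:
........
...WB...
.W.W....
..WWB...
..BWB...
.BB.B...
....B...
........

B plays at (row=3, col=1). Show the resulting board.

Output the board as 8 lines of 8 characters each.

Place B at (3,1); scan 8 dirs for brackets.
Dir NW: first cell '.' (not opp) -> no flip
Dir N: opp run (2,1), next='.' -> no flip
Dir NE: first cell '.' (not opp) -> no flip
Dir W: first cell '.' (not opp) -> no flip
Dir E: opp run (3,2) (3,3) capped by B -> flip
Dir SW: first cell '.' (not opp) -> no flip
Dir S: first cell '.' (not opp) -> no flip
Dir SE: first cell 'B' (not opp) -> no flip
All flips: (3,2) (3,3)

Answer: ........
...WB...
.W.W....
.BBBB...
..BWB...
.BB.B...
....B...
........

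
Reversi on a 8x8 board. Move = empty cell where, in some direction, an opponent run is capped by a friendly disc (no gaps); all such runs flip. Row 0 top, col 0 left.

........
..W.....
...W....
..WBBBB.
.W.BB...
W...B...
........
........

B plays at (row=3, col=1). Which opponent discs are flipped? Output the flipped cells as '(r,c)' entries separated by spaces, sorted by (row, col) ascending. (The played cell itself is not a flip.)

Answer: (3,2)

Derivation:
Dir NW: first cell '.' (not opp) -> no flip
Dir N: first cell '.' (not opp) -> no flip
Dir NE: first cell '.' (not opp) -> no flip
Dir W: first cell '.' (not opp) -> no flip
Dir E: opp run (3,2) capped by B -> flip
Dir SW: first cell '.' (not opp) -> no flip
Dir S: opp run (4,1), next='.' -> no flip
Dir SE: first cell '.' (not opp) -> no flip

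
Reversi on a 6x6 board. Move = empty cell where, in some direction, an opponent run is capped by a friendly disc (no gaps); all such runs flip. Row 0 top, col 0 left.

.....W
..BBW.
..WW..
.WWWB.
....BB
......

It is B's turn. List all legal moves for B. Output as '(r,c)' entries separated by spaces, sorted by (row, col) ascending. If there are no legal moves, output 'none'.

Answer: (1,1) (1,5) (3,0) (4,0) (4,2) (4,3)

Derivation:
(0,3): no bracket -> illegal
(0,4): no bracket -> illegal
(1,1): flips 2 -> legal
(1,5): flips 1 -> legal
(2,0): no bracket -> illegal
(2,1): no bracket -> illegal
(2,4): no bracket -> illegal
(2,5): no bracket -> illegal
(3,0): flips 3 -> legal
(4,0): flips 2 -> legal
(4,1): no bracket -> illegal
(4,2): flips 2 -> legal
(4,3): flips 2 -> legal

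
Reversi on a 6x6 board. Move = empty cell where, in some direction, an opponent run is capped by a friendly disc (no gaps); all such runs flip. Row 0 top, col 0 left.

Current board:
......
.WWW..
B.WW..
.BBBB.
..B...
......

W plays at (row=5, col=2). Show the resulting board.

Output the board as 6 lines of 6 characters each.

Place W at (5,2); scan 8 dirs for brackets.
Dir NW: first cell '.' (not opp) -> no flip
Dir N: opp run (4,2) (3,2) capped by W -> flip
Dir NE: first cell '.' (not opp) -> no flip
Dir W: first cell '.' (not opp) -> no flip
Dir E: first cell '.' (not opp) -> no flip
Dir SW: edge -> no flip
Dir S: edge -> no flip
Dir SE: edge -> no flip
All flips: (3,2) (4,2)

Answer: ......
.WWW..
B.WW..
.BWBB.
..W...
..W...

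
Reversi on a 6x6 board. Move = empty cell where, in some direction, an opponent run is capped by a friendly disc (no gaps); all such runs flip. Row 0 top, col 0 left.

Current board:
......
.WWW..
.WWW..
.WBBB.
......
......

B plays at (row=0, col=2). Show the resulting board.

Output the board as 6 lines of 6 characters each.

Place B at (0,2); scan 8 dirs for brackets.
Dir NW: edge -> no flip
Dir N: edge -> no flip
Dir NE: edge -> no flip
Dir W: first cell '.' (not opp) -> no flip
Dir E: first cell '.' (not opp) -> no flip
Dir SW: opp run (1,1), next='.' -> no flip
Dir S: opp run (1,2) (2,2) capped by B -> flip
Dir SE: opp run (1,3), next='.' -> no flip
All flips: (1,2) (2,2)

Answer: ..B...
.WBW..
.WBW..
.WBBB.
......
......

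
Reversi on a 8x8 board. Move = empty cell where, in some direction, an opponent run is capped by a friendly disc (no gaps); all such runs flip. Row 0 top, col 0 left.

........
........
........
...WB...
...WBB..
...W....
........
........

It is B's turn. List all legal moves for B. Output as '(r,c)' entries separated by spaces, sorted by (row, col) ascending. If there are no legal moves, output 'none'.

(2,2): flips 1 -> legal
(2,3): no bracket -> illegal
(2,4): no bracket -> illegal
(3,2): flips 1 -> legal
(4,2): flips 1 -> legal
(5,2): flips 1 -> legal
(5,4): no bracket -> illegal
(6,2): flips 1 -> legal
(6,3): no bracket -> illegal
(6,4): no bracket -> illegal

Answer: (2,2) (3,2) (4,2) (5,2) (6,2)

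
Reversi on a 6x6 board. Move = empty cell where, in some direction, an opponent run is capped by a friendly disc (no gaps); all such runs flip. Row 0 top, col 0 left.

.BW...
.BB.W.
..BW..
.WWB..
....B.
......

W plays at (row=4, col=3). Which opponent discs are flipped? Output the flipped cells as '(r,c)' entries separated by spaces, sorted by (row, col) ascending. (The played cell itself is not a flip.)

Answer: (3,3)

Derivation:
Dir NW: first cell 'W' (not opp) -> no flip
Dir N: opp run (3,3) capped by W -> flip
Dir NE: first cell '.' (not opp) -> no flip
Dir W: first cell '.' (not opp) -> no flip
Dir E: opp run (4,4), next='.' -> no flip
Dir SW: first cell '.' (not opp) -> no flip
Dir S: first cell '.' (not opp) -> no flip
Dir SE: first cell '.' (not opp) -> no flip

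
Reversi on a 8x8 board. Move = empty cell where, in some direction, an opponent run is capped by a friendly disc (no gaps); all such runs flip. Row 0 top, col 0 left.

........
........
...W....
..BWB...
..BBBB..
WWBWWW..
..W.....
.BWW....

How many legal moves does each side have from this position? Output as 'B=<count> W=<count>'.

Answer: B=12 W=9

Derivation:
-- B to move --
(1,2): flips 1 -> legal
(1,3): flips 2 -> legal
(1,4): flips 1 -> legal
(2,2): flips 1 -> legal
(2,4): flips 1 -> legal
(4,0): no bracket -> illegal
(4,1): no bracket -> illegal
(4,6): no bracket -> illegal
(5,6): flips 3 -> legal
(6,0): flips 1 -> legal
(6,1): no bracket -> illegal
(6,3): flips 2 -> legal
(6,4): flips 2 -> legal
(6,5): flips 2 -> legal
(6,6): flips 1 -> legal
(7,4): flips 2 -> legal
B mobility = 12
-- W to move --
(2,1): flips 2 -> legal
(2,2): flips 3 -> legal
(2,4): flips 2 -> legal
(2,5): no bracket -> illegal
(3,1): flips 2 -> legal
(3,5): flips 3 -> legal
(3,6): flips 1 -> legal
(4,1): flips 1 -> legal
(4,6): no bracket -> illegal
(5,6): flips 2 -> legal
(6,0): no bracket -> illegal
(6,1): no bracket -> illegal
(6,3): no bracket -> illegal
(7,0): flips 1 -> legal
W mobility = 9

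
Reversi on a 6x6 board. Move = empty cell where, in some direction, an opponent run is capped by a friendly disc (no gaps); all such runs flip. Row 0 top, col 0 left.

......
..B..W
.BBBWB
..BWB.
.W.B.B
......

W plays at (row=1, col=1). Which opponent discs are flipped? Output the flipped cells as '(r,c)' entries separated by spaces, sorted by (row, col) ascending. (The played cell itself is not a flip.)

Dir NW: first cell '.' (not opp) -> no flip
Dir N: first cell '.' (not opp) -> no flip
Dir NE: first cell '.' (not opp) -> no flip
Dir W: first cell '.' (not opp) -> no flip
Dir E: opp run (1,2), next='.' -> no flip
Dir SW: first cell '.' (not opp) -> no flip
Dir S: opp run (2,1), next='.' -> no flip
Dir SE: opp run (2,2) capped by W -> flip

Answer: (2,2)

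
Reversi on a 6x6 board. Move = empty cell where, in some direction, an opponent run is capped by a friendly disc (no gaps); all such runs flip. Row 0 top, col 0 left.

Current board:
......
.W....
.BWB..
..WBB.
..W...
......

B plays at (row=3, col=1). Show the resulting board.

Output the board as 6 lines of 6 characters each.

Answer: ......
.W....
.BWB..
.BBBB.
..W...
......

Derivation:
Place B at (3,1); scan 8 dirs for brackets.
Dir NW: first cell '.' (not opp) -> no flip
Dir N: first cell 'B' (not opp) -> no flip
Dir NE: opp run (2,2), next='.' -> no flip
Dir W: first cell '.' (not opp) -> no flip
Dir E: opp run (3,2) capped by B -> flip
Dir SW: first cell '.' (not opp) -> no flip
Dir S: first cell '.' (not opp) -> no flip
Dir SE: opp run (4,2), next='.' -> no flip
All flips: (3,2)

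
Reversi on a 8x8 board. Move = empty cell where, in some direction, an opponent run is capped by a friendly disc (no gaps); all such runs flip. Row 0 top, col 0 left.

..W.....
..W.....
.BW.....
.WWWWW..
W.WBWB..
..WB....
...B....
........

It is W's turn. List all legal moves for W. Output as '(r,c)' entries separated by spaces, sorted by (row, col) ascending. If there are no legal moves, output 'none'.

Answer: (1,0) (1,1) (2,0) (3,0) (4,6) (5,4) (5,5) (5,6) (6,2) (6,4) (7,3) (7,4)

Derivation:
(1,0): flips 1 -> legal
(1,1): flips 1 -> legal
(2,0): flips 1 -> legal
(3,0): flips 1 -> legal
(3,6): no bracket -> illegal
(4,6): flips 1 -> legal
(5,4): flips 2 -> legal
(5,5): flips 1 -> legal
(5,6): flips 1 -> legal
(6,2): flips 1 -> legal
(6,4): flips 1 -> legal
(7,2): no bracket -> illegal
(7,3): flips 3 -> legal
(7,4): flips 1 -> legal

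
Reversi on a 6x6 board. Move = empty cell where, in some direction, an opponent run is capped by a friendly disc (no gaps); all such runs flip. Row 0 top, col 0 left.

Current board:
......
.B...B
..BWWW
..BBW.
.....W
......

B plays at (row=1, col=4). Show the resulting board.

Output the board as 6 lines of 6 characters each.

Place B at (1,4); scan 8 dirs for brackets.
Dir NW: first cell '.' (not opp) -> no flip
Dir N: first cell '.' (not opp) -> no flip
Dir NE: first cell '.' (not opp) -> no flip
Dir W: first cell '.' (not opp) -> no flip
Dir E: first cell 'B' (not opp) -> no flip
Dir SW: opp run (2,3) capped by B -> flip
Dir S: opp run (2,4) (3,4), next='.' -> no flip
Dir SE: opp run (2,5), next=edge -> no flip
All flips: (2,3)

Answer: ......
.B..BB
..BBWW
..BBW.
.....W
......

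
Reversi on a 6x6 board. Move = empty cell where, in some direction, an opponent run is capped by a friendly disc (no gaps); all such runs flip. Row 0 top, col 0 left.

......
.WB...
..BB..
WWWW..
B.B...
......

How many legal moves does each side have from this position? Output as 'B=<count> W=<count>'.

Answer: B=7 W=7

Derivation:
-- B to move --
(0,0): flips 1 -> legal
(0,1): no bracket -> illegal
(0,2): no bracket -> illegal
(1,0): flips 1 -> legal
(2,0): flips 2 -> legal
(2,1): no bracket -> illegal
(2,4): flips 1 -> legal
(3,4): no bracket -> illegal
(4,1): flips 1 -> legal
(4,3): flips 1 -> legal
(4,4): flips 1 -> legal
B mobility = 7
-- W to move --
(0,1): no bracket -> illegal
(0,2): flips 2 -> legal
(0,3): no bracket -> illegal
(1,3): flips 3 -> legal
(1,4): flips 1 -> legal
(2,1): no bracket -> illegal
(2,4): no bracket -> illegal
(3,4): no bracket -> illegal
(4,1): no bracket -> illegal
(4,3): no bracket -> illegal
(5,0): flips 1 -> legal
(5,1): flips 1 -> legal
(5,2): flips 1 -> legal
(5,3): flips 1 -> legal
W mobility = 7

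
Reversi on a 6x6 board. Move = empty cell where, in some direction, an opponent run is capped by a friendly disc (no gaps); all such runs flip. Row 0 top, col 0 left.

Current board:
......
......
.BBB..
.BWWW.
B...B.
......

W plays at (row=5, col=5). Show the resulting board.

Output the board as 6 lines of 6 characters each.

Place W at (5,5); scan 8 dirs for brackets.
Dir NW: opp run (4,4) capped by W -> flip
Dir N: first cell '.' (not opp) -> no flip
Dir NE: edge -> no flip
Dir W: first cell '.' (not opp) -> no flip
Dir E: edge -> no flip
Dir SW: edge -> no flip
Dir S: edge -> no flip
Dir SE: edge -> no flip
All flips: (4,4)

Answer: ......
......
.BBB..
.BWWW.
B...W.
.....W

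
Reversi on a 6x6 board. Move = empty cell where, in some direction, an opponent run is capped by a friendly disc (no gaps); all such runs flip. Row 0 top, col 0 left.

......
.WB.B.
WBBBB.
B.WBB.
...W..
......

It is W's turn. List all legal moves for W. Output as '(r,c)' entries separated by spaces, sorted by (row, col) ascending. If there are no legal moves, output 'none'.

(0,1): no bracket -> illegal
(0,2): flips 2 -> legal
(0,3): no bracket -> illegal
(0,4): no bracket -> illegal
(0,5): flips 2 -> legal
(1,0): flips 1 -> legal
(1,3): flips 3 -> legal
(1,5): no bracket -> illegal
(2,5): flips 5 -> legal
(3,1): flips 1 -> legal
(3,5): flips 2 -> legal
(4,0): flips 1 -> legal
(4,1): no bracket -> illegal
(4,2): no bracket -> illegal
(4,4): flips 2 -> legal
(4,5): no bracket -> illegal

Answer: (0,2) (0,5) (1,0) (1,3) (2,5) (3,1) (3,5) (4,0) (4,4)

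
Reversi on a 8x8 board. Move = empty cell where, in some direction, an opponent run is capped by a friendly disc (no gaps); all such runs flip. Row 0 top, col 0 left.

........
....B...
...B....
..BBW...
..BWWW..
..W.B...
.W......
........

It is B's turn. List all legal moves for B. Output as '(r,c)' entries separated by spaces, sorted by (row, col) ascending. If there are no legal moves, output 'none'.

Answer: (2,4) (3,5) (3,6) (4,6) (5,3) (5,5) (5,6) (6,2)

Derivation:
(2,4): flips 2 -> legal
(2,5): no bracket -> illegal
(3,5): flips 1 -> legal
(3,6): flips 1 -> legal
(4,1): no bracket -> illegal
(4,6): flips 3 -> legal
(5,0): no bracket -> illegal
(5,1): no bracket -> illegal
(5,3): flips 1 -> legal
(5,5): flips 1 -> legal
(5,6): flips 2 -> legal
(6,0): no bracket -> illegal
(6,2): flips 1 -> legal
(6,3): no bracket -> illegal
(7,0): no bracket -> illegal
(7,1): no bracket -> illegal
(7,2): no bracket -> illegal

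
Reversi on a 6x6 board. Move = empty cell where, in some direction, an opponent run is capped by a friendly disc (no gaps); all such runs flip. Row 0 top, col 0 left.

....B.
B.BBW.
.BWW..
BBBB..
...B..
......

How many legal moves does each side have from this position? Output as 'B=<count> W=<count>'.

Answer: B=5 W=10

Derivation:
-- B to move --
(0,3): no bracket -> illegal
(0,5): flips 2 -> legal
(1,1): flips 1 -> legal
(1,5): flips 1 -> legal
(2,4): flips 3 -> legal
(2,5): no bracket -> illegal
(3,4): flips 1 -> legal
B mobility = 5
-- W to move --
(0,0): no bracket -> illegal
(0,1): flips 1 -> legal
(0,2): flips 1 -> legal
(0,3): flips 1 -> legal
(0,5): no bracket -> illegal
(1,1): flips 2 -> legal
(1,5): no bracket -> illegal
(2,0): flips 1 -> legal
(2,4): no bracket -> illegal
(3,4): no bracket -> illegal
(4,0): flips 1 -> legal
(4,1): flips 1 -> legal
(4,2): flips 1 -> legal
(4,4): flips 1 -> legal
(5,2): no bracket -> illegal
(5,3): flips 2 -> legal
(5,4): no bracket -> illegal
W mobility = 10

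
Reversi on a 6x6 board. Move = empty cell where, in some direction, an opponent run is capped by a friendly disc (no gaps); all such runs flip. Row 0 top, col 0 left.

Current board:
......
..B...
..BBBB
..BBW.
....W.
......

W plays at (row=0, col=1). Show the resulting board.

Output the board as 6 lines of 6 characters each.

Place W at (0,1); scan 8 dirs for brackets.
Dir NW: edge -> no flip
Dir N: edge -> no flip
Dir NE: edge -> no flip
Dir W: first cell '.' (not opp) -> no flip
Dir E: first cell '.' (not opp) -> no flip
Dir SW: first cell '.' (not opp) -> no flip
Dir S: first cell '.' (not opp) -> no flip
Dir SE: opp run (1,2) (2,3) capped by W -> flip
All flips: (1,2) (2,3)

Answer: .W....
..W...
..BWBB
..BBW.
....W.
......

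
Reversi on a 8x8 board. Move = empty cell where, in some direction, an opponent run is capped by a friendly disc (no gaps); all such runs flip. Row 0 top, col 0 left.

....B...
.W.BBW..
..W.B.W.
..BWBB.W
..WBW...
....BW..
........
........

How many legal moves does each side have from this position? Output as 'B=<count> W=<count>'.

Answer: B=12 W=5

Derivation:
-- B to move --
(0,0): no bracket -> illegal
(0,1): no bracket -> illegal
(0,2): no bracket -> illegal
(0,5): no bracket -> illegal
(0,6): flips 1 -> legal
(1,0): no bracket -> illegal
(1,2): flips 1 -> legal
(1,6): flips 1 -> legal
(1,7): flips 1 -> legal
(2,0): no bracket -> illegal
(2,1): no bracket -> illegal
(2,3): flips 1 -> legal
(2,5): no bracket -> illegal
(2,7): no bracket -> illegal
(3,1): flips 1 -> legal
(3,6): no bracket -> illegal
(4,1): flips 1 -> legal
(4,5): flips 1 -> legal
(4,6): no bracket -> illegal
(4,7): no bracket -> illegal
(5,1): flips 2 -> legal
(5,2): flips 1 -> legal
(5,3): flips 1 -> legal
(5,6): flips 1 -> legal
(6,4): no bracket -> illegal
(6,5): no bracket -> illegal
(6,6): no bracket -> illegal
B mobility = 12
-- W to move --
(0,2): no bracket -> illegal
(0,3): no bracket -> illegal
(0,5): no bracket -> illegal
(1,2): flips 2 -> legal
(2,1): no bracket -> illegal
(2,3): no bracket -> illegal
(2,5): no bracket -> illegal
(3,1): flips 1 -> legal
(3,6): flips 2 -> legal
(4,1): no bracket -> illegal
(4,5): no bracket -> illegal
(4,6): no bracket -> illegal
(5,2): no bracket -> illegal
(5,3): flips 2 -> legal
(6,3): no bracket -> illegal
(6,4): flips 1 -> legal
(6,5): no bracket -> illegal
W mobility = 5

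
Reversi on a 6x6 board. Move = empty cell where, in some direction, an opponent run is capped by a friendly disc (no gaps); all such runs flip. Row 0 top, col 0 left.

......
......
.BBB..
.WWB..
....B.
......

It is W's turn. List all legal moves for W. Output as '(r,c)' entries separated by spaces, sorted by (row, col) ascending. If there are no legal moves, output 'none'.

(1,0): flips 1 -> legal
(1,1): flips 1 -> legal
(1,2): flips 1 -> legal
(1,3): flips 1 -> legal
(1,4): flips 1 -> legal
(2,0): no bracket -> illegal
(2,4): no bracket -> illegal
(3,0): no bracket -> illegal
(3,4): flips 1 -> legal
(3,5): no bracket -> illegal
(4,2): no bracket -> illegal
(4,3): no bracket -> illegal
(4,5): no bracket -> illegal
(5,3): no bracket -> illegal
(5,4): no bracket -> illegal
(5,5): no bracket -> illegal

Answer: (1,0) (1,1) (1,2) (1,3) (1,4) (3,4)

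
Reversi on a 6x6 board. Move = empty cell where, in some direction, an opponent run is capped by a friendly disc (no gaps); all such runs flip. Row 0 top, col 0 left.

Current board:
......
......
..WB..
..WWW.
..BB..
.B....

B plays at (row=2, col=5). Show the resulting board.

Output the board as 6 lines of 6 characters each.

Answer: ......
......
..WB.B
..WWB.
..BB..
.B....

Derivation:
Place B at (2,5); scan 8 dirs for brackets.
Dir NW: first cell '.' (not opp) -> no flip
Dir N: first cell '.' (not opp) -> no flip
Dir NE: edge -> no flip
Dir W: first cell '.' (not opp) -> no flip
Dir E: edge -> no flip
Dir SW: opp run (3,4) capped by B -> flip
Dir S: first cell '.' (not opp) -> no flip
Dir SE: edge -> no flip
All flips: (3,4)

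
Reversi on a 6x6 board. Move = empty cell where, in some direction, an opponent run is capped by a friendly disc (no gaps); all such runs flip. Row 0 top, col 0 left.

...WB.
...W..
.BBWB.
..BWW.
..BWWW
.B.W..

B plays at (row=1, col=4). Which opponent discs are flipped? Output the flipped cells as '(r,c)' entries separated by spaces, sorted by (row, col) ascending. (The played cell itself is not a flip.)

Answer: (2,3)

Derivation:
Dir NW: opp run (0,3), next=edge -> no flip
Dir N: first cell 'B' (not opp) -> no flip
Dir NE: first cell '.' (not opp) -> no flip
Dir W: opp run (1,3), next='.' -> no flip
Dir E: first cell '.' (not opp) -> no flip
Dir SW: opp run (2,3) capped by B -> flip
Dir S: first cell 'B' (not opp) -> no flip
Dir SE: first cell '.' (not opp) -> no flip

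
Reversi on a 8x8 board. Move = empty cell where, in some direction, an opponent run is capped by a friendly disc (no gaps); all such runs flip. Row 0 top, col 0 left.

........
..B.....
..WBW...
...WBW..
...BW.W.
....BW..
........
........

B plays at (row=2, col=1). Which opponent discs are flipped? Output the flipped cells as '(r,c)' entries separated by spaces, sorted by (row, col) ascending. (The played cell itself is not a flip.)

Dir NW: first cell '.' (not opp) -> no flip
Dir N: first cell '.' (not opp) -> no flip
Dir NE: first cell 'B' (not opp) -> no flip
Dir W: first cell '.' (not opp) -> no flip
Dir E: opp run (2,2) capped by B -> flip
Dir SW: first cell '.' (not opp) -> no flip
Dir S: first cell '.' (not opp) -> no flip
Dir SE: first cell '.' (not opp) -> no flip

Answer: (2,2)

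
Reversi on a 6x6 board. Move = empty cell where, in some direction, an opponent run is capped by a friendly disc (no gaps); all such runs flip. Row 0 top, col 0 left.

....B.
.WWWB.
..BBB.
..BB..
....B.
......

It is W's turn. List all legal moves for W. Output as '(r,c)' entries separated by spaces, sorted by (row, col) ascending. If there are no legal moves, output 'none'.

(0,3): no bracket -> illegal
(0,5): no bracket -> illegal
(1,5): flips 1 -> legal
(2,1): no bracket -> illegal
(2,5): no bracket -> illegal
(3,1): flips 1 -> legal
(3,4): flips 1 -> legal
(3,5): flips 1 -> legal
(4,1): no bracket -> illegal
(4,2): flips 2 -> legal
(4,3): flips 2 -> legal
(4,5): no bracket -> illegal
(5,3): no bracket -> illegal
(5,4): no bracket -> illegal
(5,5): flips 3 -> legal

Answer: (1,5) (3,1) (3,4) (3,5) (4,2) (4,3) (5,5)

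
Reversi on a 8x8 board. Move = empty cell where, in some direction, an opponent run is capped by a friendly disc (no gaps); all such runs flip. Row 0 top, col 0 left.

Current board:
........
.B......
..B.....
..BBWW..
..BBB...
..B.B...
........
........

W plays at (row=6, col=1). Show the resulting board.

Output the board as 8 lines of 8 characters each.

Place W at (6,1); scan 8 dirs for brackets.
Dir NW: first cell '.' (not opp) -> no flip
Dir N: first cell '.' (not opp) -> no flip
Dir NE: opp run (5,2) (4,3) capped by W -> flip
Dir W: first cell '.' (not opp) -> no flip
Dir E: first cell '.' (not opp) -> no flip
Dir SW: first cell '.' (not opp) -> no flip
Dir S: first cell '.' (not opp) -> no flip
Dir SE: first cell '.' (not opp) -> no flip
All flips: (4,3) (5,2)

Answer: ........
.B......
..B.....
..BBWW..
..BWB...
..W.B...
.W......
........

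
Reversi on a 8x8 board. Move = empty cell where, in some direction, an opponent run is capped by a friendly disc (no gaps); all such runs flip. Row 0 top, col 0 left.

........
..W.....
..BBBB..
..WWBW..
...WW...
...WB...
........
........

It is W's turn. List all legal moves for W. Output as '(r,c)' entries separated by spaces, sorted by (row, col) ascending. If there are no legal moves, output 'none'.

Answer: (1,1) (1,3) (1,4) (1,5) (1,6) (4,5) (5,5) (6,4) (6,5)

Derivation:
(1,1): flips 1 -> legal
(1,3): flips 2 -> legal
(1,4): flips 3 -> legal
(1,5): flips 2 -> legal
(1,6): flips 2 -> legal
(2,1): no bracket -> illegal
(2,6): no bracket -> illegal
(3,1): no bracket -> illegal
(3,6): no bracket -> illegal
(4,5): flips 2 -> legal
(5,5): flips 1 -> legal
(6,3): no bracket -> illegal
(6,4): flips 1 -> legal
(6,5): flips 1 -> legal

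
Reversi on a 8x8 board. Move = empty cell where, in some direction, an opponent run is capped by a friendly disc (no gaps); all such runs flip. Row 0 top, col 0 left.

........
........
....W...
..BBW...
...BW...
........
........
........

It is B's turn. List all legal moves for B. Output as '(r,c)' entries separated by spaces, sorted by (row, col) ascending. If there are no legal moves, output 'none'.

(1,3): no bracket -> illegal
(1,4): no bracket -> illegal
(1,5): flips 1 -> legal
(2,3): no bracket -> illegal
(2,5): flips 1 -> legal
(3,5): flips 1 -> legal
(4,5): flips 1 -> legal
(5,3): no bracket -> illegal
(5,4): no bracket -> illegal
(5,5): flips 1 -> legal

Answer: (1,5) (2,5) (3,5) (4,5) (5,5)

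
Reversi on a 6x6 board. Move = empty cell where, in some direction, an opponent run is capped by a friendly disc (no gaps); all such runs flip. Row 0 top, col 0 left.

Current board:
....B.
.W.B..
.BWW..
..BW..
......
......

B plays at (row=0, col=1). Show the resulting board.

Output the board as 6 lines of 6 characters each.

Answer: .B..B.
.B.B..
.BWW..
..BW..
......
......

Derivation:
Place B at (0,1); scan 8 dirs for brackets.
Dir NW: edge -> no flip
Dir N: edge -> no flip
Dir NE: edge -> no flip
Dir W: first cell '.' (not opp) -> no flip
Dir E: first cell '.' (not opp) -> no flip
Dir SW: first cell '.' (not opp) -> no flip
Dir S: opp run (1,1) capped by B -> flip
Dir SE: first cell '.' (not opp) -> no flip
All flips: (1,1)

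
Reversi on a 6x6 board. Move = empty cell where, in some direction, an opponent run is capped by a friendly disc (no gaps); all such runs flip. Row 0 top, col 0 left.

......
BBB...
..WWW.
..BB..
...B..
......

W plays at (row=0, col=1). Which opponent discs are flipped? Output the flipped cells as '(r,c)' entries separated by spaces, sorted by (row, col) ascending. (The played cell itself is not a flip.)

Answer: (1,2)

Derivation:
Dir NW: edge -> no flip
Dir N: edge -> no flip
Dir NE: edge -> no flip
Dir W: first cell '.' (not opp) -> no flip
Dir E: first cell '.' (not opp) -> no flip
Dir SW: opp run (1,0), next=edge -> no flip
Dir S: opp run (1,1), next='.' -> no flip
Dir SE: opp run (1,2) capped by W -> flip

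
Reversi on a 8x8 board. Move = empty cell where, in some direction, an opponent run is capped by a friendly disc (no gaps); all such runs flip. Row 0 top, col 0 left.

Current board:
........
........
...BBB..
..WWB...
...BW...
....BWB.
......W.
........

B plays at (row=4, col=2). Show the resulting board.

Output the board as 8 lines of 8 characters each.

Answer: ........
........
...BBB..
..WBB...
..BBW...
....BWB.
......W.
........

Derivation:
Place B at (4,2); scan 8 dirs for brackets.
Dir NW: first cell '.' (not opp) -> no flip
Dir N: opp run (3,2), next='.' -> no flip
Dir NE: opp run (3,3) capped by B -> flip
Dir W: first cell '.' (not opp) -> no flip
Dir E: first cell 'B' (not opp) -> no flip
Dir SW: first cell '.' (not opp) -> no flip
Dir S: first cell '.' (not opp) -> no flip
Dir SE: first cell '.' (not opp) -> no flip
All flips: (3,3)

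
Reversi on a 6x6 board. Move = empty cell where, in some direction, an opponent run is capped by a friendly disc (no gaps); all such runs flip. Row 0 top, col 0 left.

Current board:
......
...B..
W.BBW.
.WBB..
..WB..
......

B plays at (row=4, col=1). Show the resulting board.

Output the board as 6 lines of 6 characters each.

Answer: ......
...B..
W.BBW.
.WBB..
.BBB..
......

Derivation:
Place B at (4,1); scan 8 dirs for brackets.
Dir NW: first cell '.' (not opp) -> no flip
Dir N: opp run (3,1), next='.' -> no flip
Dir NE: first cell 'B' (not opp) -> no flip
Dir W: first cell '.' (not opp) -> no flip
Dir E: opp run (4,2) capped by B -> flip
Dir SW: first cell '.' (not opp) -> no flip
Dir S: first cell '.' (not opp) -> no flip
Dir SE: first cell '.' (not opp) -> no flip
All flips: (4,2)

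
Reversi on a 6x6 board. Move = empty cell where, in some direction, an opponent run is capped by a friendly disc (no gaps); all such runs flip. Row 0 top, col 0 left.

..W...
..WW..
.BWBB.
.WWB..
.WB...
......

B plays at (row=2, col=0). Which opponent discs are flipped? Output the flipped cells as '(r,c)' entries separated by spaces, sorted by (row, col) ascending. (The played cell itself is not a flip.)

Answer: (3,1)

Derivation:
Dir NW: edge -> no flip
Dir N: first cell '.' (not opp) -> no flip
Dir NE: first cell '.' (not opp) -> no flip
Dir W: edge -> no flip
Dir E: first cell 'B' (not opp) -> no flip
Dir SW: edge -> no flip
Dir S: first cell '.' (not opp) -> no flip
Dir SE: opp run (3,1) capped by B -> flip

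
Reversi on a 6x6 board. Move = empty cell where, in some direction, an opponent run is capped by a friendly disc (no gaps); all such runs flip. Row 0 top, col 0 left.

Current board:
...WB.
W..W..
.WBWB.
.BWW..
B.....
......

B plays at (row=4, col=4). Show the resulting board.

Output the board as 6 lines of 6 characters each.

Place B at (4,4); scan 8 dirs for brackets.
Dir NW: opp run (3,3) capped by B -> flip
Dir N: first cell '.' (not opp) -> no flip
Dir NE: first cell '.' (not opp) -> no flip
Dir W: first cell '.' (not opp) -> no flip
Dir E: first cell '.' (not opp) -> no flip
Dir SW: first cell '.' (not opp) -> no flip
Dir S: first cell '.' (not opp) -> no flip
Dir SE: first cell '.' (not opp) -> no flip
All flips: (3,3)

Answer: ...WB.
W..W..
.WBWB.
.BWB..
B...B.
......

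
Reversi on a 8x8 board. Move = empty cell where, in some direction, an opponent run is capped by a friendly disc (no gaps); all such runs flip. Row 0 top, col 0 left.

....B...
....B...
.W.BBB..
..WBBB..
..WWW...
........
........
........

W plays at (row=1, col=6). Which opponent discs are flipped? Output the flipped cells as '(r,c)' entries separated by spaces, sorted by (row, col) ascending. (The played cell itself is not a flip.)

Dir NW: first cell '.' (not opp) -> no flip
Dir N: first cell '.' (not opp) -> no flip
Dir NE: first cell '.' (not opp) -> no flip
Dir W: first cell '.' (not opp) -> no flip
Dir E: first cell '.' (not opp) -> no flip
Dir SW: opp run (2,5) (3,4) capped by W -> flip
Dir S: first cell '.' (not opp) -> no flip
Dir SE: first cell '.' (not opp) -> no flip

Answer: (2,5) (3,4)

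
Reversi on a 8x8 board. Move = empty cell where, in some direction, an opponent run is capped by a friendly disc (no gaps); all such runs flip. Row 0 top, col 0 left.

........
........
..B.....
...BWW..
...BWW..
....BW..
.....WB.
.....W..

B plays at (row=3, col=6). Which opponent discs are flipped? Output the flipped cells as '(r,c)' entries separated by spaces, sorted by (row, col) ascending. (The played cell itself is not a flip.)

Answer: (3,4) (3,5) (4,5)

Derivation:
Dir NW: first cell '.' (not opp) -> no flip
Dir N: first cell '.' (not opp) -> no flip
Dir NE: first cell '.' (not opp) -> no flip
Dir W: opp run (3,5) (3,4) capped by B -> flip
Dir E: first cell '.' (not opp) -> no flip
Dir SW: opp run (4,5) capped by B -> flip
Dir S: first cell '.' (not opp) -> no flip
Dir SE: first cell '.' (not opp) -> no flip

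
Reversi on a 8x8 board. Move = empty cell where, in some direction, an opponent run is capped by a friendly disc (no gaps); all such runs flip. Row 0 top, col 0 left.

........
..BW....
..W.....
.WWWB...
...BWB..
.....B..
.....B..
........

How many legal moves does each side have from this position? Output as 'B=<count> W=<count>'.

Answer: B=7 W=9

Derivation:
-- B to move --
(0,2): no bracket -> illegal
(0,3): no bracket -> illegal
(0,4): no bracket -> illegal
(1,1): flips 3 -> legal
(1,4): flips 1 -> legal
(2,0): no bracket -> illegal
(2,1): flips 1 -> legal
(2,3): flips 1 -> legal
(2,4): no bracket -> illegal
(3,0): flips 3 -> legal
(3,5): no bracket -> illegal
(4,0): no bracket -> illegal
(4,1): no bracket -> illegal
(4,2): flips 2 -> legal
(5,3): no bracket -> illegal
(5,4): flips 1 -> legal
B mobility = 7
-- W to move --
(0,1): no bracket -> illegal
(0,2): flips 1 -> legal
(0,3): no bracket -> illegal
(1,1): flips 1 -> legal
(2,1): no bracket -> illegal
(2,3): no bracket -> illegal
(2,4): flips 1 -> legal
(2,5): no bracket -> illegal
(3,5): flips 1 -> legal
(3,6): no bracket -> illegal
(4,2): flips 1 -> legal
(4,6): flips 1 -> legal
(5,2): no bracket -> illegal
(5,3): flips 1 -> legal
(5,4): flips 1 -> legal
(5,6): no bracket -> illegal
(6,4): no bracket -> illegal
(6,6): flips 1 -> legal
(7,4): no bracket -> illegal
(7,5): no bracket -> illegal
(7,6): no bracket -> illegal
W mobility = 9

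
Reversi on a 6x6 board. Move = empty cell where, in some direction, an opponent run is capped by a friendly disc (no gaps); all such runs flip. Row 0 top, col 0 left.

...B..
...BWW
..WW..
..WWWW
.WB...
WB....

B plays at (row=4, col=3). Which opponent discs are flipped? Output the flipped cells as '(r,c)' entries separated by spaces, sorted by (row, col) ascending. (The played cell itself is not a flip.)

Dir NW: opp run (3,2), next='.' -> no flip
Dir N: opp run (3,3) (2,3) capped by B -> flip
Dir NE: opp run (3,4), next='.' -> no flip
Dir W: first cell 'B' (not opp) -> no flip
Dir E: first cell '.' (not opp) -> no flip
Dir SW: first cell '.' (not opp) -> no flip
Dir S: first cell '.' (not opp) -> no flip
Dir SE: first cell '.' (not opp) -> no flip

Answer: (2,3) (3,3)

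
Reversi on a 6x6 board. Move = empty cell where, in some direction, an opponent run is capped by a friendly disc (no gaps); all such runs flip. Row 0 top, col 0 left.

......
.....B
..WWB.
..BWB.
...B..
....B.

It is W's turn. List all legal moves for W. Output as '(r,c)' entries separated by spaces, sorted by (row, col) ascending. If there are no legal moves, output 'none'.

(0,4): no bracket -> illegal
(0,5): no bracket -> illegal
(1,3): no bracket -> illegal
(1,4): no bracket -> illegal
(2,1): no bracket -> illegal
(2,5): flips 1 -> legal
(3,1): flips 1 -> legal
(3,5): flips 1 -> legal
(4,1): flips 1 -> legal
(4,2): flips 1 -> legal
(4,4): no bracket -> illegal
(4,5): flips 1 -> legal
(5,2): no bracket -> illegal
(5,3): flips 1 -> legal
(5,5): no bracket -> illegal

Answer: (2,5) (3,1) (3,5) (4,1) (4,2) (4,5) (5,3)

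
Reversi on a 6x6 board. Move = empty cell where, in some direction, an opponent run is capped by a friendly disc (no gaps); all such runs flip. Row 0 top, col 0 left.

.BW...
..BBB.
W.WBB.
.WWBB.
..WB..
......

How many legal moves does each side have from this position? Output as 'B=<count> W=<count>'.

-- B to move --
(0,3): flips 1 -> legal
(1,0): no bracket -> illegal
(1,1): flips 1 -> legal
(2,1): flips 2 -> legal
(3,0): flips 2 -> legal
(4,0): flips 2 -> legal
(4,1): flips 2 -> legal
(5,1): flips 1 -> legal
(5,2): flips 3 -> legal
(5,3): no bracket -> illegal
B mobility = 8
-- W to move --
(0,0): flips 1 -> legal
(0,3): no bracket -> illegal
(0,4): flips 1 -> legal
(0,5): flips 2 -> legal
(1,0): no bracket -> illegal
(1,1): no bracket -> illegal
(1,5): flips 2 -> legal
(2,1): no bracket -> illegal
(2,5): flips 2 -> legal
(3,5): flips 4 -> legal
(4,4): flips 2 -> legal
(4,5): no bracket -> illegal
(5,2): no bracket -> illegal
(5,3): no bracket -> illegal
(5,4): flips 1 -> legal
W mobility = 8

Answer: B=8 W=8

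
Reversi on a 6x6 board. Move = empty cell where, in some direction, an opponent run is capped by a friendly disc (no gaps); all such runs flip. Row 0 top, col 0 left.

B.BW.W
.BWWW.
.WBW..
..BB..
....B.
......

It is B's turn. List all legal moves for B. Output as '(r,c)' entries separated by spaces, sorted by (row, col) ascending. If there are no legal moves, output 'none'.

(0,1): no bracket -> illegal
(0,4): flips 2 -> legal
(1,0): flips 1 -> legal
(1,5): flips 3 -> legal
(2,0): flips 1 -> legal
(2,4): flips 2 -> legal
(2,5): no bracket -> illegal
(3,0): no bracket -> illegal
(3,1): flips 1 -> legal
(3,4): no bracket -> illegal

Answer: (0,4) (1,0) (1,5) (2,0) (2,4) (3,1)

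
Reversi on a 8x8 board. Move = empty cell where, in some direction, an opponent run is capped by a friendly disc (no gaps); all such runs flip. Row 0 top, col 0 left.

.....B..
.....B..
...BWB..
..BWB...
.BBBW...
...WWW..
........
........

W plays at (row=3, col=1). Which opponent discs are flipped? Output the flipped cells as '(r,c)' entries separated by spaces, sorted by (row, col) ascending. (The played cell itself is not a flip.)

Answer: (3,2) (4,2)

Derivation:
Dir NW: first cell '.' (not opp) -> no flip
Dir N: first cell '.' (not opp) -> no flip
Dir NE: first cell '.' (not opp) -> no flip
Dir W: first cell '.' (not opp) -> no flip
Dir E: opp run (3,2) capped by W -> flip
Dir SW: first cell '.' (not opp) -> no flip
Dir S: opp run (4,1), next='.' -> no flip
Dir SE: opp run (4,2) capped by W -> flip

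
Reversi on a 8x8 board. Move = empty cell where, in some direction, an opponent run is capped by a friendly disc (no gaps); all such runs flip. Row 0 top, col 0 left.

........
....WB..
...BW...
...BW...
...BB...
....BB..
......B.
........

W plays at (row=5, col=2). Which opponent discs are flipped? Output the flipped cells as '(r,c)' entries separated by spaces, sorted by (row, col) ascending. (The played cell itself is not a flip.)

Dir NW: first cell '.' (not opp) -> no flip
Dir N: first cell '.' (not opp) -> no flip
Dir NE: opp run (4,3) capped by W -> flip
Dir W: first cell '.' (not opp) -> no flip
Dir E: first cell '.' (not opp) -> no flip
Dir SW: first cell '.' (not opp) -> no flip
Dir S: first cell '.' (not opp) -> no flip
Dir SE: first cell '.' (not opp) -> no flip

Answer: (4,3)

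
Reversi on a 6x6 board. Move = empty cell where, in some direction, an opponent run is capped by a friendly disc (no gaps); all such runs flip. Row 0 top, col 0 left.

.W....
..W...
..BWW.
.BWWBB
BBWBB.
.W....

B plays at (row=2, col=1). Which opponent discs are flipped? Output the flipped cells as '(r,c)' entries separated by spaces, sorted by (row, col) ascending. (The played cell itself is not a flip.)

Answer: (3,2)

Derivation:
Dir NW: first cell '.' (not opp) -> no flip
Dir N: first cell '.' (not opp) -> no flip
Dir NE: opp run (1,2), next='.' -> no flip
Dir W: first cell '.' (not opp) -> no flip
Dir E: first cell 'B' (not opp) -> no flip
Dir SW: first cell '.' (not opp) -> no flip
Dir S: first cell 'B' (not opp) -> no flip
Dir SE: opp run (3,2) capped by B -> flip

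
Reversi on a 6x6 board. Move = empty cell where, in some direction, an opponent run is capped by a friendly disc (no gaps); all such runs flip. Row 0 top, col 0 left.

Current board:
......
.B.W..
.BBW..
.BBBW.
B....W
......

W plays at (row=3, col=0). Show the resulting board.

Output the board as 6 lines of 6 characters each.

Place W at (3,0); scan 8 dirs for brackets.
Dir NW: edge -> no flip
Dir N: first cell '.' (not opp) -> no flip
Dir NE: opp run (2,1), next='.' -> no flip
Dir W: edge -> no flip
Dir E: opp run (3,1) (3,2) (3,3) capped by W -> flip
Dir SW: edge -> no flip
Dir S: opp run (4,0), next='.' -> no flip
Dir SE: first cell '.' (not opp) -> no flip
All flips: (3,1) (3,2) (3,3)

Answer: ......
.B.W..
.BBW..
WWWWW.
B....W
......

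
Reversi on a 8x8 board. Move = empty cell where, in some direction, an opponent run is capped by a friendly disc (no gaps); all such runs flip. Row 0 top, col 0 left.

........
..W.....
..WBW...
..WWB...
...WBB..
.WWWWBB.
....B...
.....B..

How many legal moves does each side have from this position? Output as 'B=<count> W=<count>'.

Answer: B=12 W=10

Derivation:
-- B to move --
(0,1): flips 1 -> legal
(0,2): no bracket -> illegal
(0,3): no bracket -> illegal
(1,1): flips 2 -> legal
(1,3): no bracket -> illegal
(1,4): flips 1 -> legal
(1,5): no bracket -> illegal
(2,1): flips 1 -> legal
(2,5): flips 1 -> legal
(3,1): flips 2 -> legal
(3,5): no bracket -> illegal
(4,0): no bracket -> illegal
(4,1): flips 1 -> legal
(4,2): flips 2 -> legal
(5,0): flips 4 -> legal
(6,0): no bracket -> illegal
(6,1): flips 2 -> legal
(6,2): flips 1 -> legal
(6,3): flips 4 -> legal
(6,5): no bracket -> illegal
B mobility = 12
-- W to move --
(1,3): flips 1 -> legal
(1,4): flips 1 -> legal
(2,5): flips 1 -> legal
(3,5): flips 2 -> legal
(3,6): flips 1 -> legal
(4,6): flips 2 -> legal
(4,7): no bracket -> illegal
(5,7): flips 2 -> legal
(6,3): no bracket -> illegal
(6,5): no bracket -> illegal
(6,6): flips 2 -> legal
(6,7): flips 4 -> legal
(7,3): no bracket -> illegal
(7,4): flips 1 -> legal
(7,6): no bracket -> illegal
W mobility = 10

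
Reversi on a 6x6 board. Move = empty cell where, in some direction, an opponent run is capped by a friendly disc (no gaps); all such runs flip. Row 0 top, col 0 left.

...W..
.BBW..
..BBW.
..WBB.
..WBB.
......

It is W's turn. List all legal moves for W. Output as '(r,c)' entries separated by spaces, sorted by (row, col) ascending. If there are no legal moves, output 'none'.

(0,0): no bracket -> illegal
(0,1): no bracket -> illegal
(0,2): flips 2 -> legal
(1,0): flips 2 -> legal
(1,4): flips 1 -> legal
(2,0): no bracket -> illegal
(2,1): flips 3 -> legal
(2,5): no bracket -> illegal
(3,1): flips 1 -> legal
(3,5): flips 2 -> legal
(4,5): flips 2 -> legal
(5,2): no bracket -> illegal
(5,3): flips 3 -> legal
(5,4): flips 3 -> legal
(5,5): no bracket -> illegal

Answer: (0,2) (1,0) (1,4) (2,1) (3,1) (3,5) (4,5) (5,3) (5,4)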